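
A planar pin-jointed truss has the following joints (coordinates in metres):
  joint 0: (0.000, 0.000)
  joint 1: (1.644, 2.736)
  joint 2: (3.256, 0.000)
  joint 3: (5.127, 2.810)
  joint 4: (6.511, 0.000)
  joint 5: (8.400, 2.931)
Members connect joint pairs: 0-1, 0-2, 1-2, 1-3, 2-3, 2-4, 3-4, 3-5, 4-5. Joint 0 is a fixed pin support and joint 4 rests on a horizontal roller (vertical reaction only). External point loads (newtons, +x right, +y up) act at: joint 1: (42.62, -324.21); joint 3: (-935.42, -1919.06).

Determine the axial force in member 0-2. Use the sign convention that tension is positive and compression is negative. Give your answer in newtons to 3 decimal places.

-270.251

N=6 nodes, M=9 members, R=3 reactions → 2N=12, M+R=12
member 0 (0-1): L=3.1919, (cx,cy)=(0.5150,0.8572)
member 1 (0-2): L=3.2560, (cx,cy)=(1.0000,0.0000)
member 2 (1-2): L=3.1756, (cx,cy)=(0.5076,-0.8616)
member 3 (1-3): L=3.4838, (cx,cy)=(0.9998,0.0212)
member 4 (2-3): L=3.3759, (cx,cy)=(0.5542,0.8324)
member 5 (2-4): L=3.2550, (cx,cy)=(1.0000,0.0000)
member 6 (3-4): L=3.1323, (cx,cy)=(0.4418,-0.8971)
member 7 (3-5): L=3.2752, (cx,cy)=(0.9993,0.0369)
member 8 (4-5): L=3.4870, (cx,cy)=(0.5417,0.8406)
solve A·x = −loads:
  F[0-1] = -1208.7190 N (compression)
  F[0-2] = -270.2511 N (compression)
  F[1-2] = +799.8101 N (tension)
  F[1-3] = -1071.4147 N (compression)
  F[2-3] = -827.8762 N (compression)
  F[2-4] = +594.5798 N (tension)
  F[3-4] = -1345.6837 N (compression)
  F[3-5] = +0.0000 N (tension)
  F[4-5] = -0.0000 N (compression)
  Rx@0 = +892.8000 N
  Ry@0 = +1036.0668 N
  Ry@4 = +1207.2032 N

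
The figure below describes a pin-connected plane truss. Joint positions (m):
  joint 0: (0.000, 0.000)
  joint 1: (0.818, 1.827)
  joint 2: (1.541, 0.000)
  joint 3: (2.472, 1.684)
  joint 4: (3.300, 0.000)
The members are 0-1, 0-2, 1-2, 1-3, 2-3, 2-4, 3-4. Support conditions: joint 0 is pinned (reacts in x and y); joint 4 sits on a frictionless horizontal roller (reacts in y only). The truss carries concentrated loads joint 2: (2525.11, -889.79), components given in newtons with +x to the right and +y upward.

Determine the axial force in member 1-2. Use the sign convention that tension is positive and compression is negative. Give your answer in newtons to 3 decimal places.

548.586

N=5 nodes, M=7 members, R=3 reactions → 2N=10, M+R=10
member 0 (0-1): L=2.0018, (cx,cy)=(0.4086,0.9127)
member 1 (0-2): L=1.5410, (cx,cy)=(1.0000,0.0000)
member 2 (1-2): L=1.9649, (cx,cy)=(0.3680,-0.9298)
member 3 (1-3): L=1.6602, (cx,cy)=(0.9963,-0.0861)
member 4 (2-3): L=1.9242, (cx,cy)=(0.4838,0.8752)
member 5 (2-4): L=1.7590, (cx,cy)=(1.0000,0.0000)
member 6 (3-4): L=1.8766, (cx,cy)=(0.4412,-0.8974)
solve A·x = −loads:
  F[0-1] = -519.6530 N (compression)
  F[0-2] = +2737.4609 N (tension)
  F[1-2] = +548.5858 N (tension)
  F[1-3] = -415.7570 N (compression)
  F[2-3] = +433.8558 N (tension)
  F[2-4] = +204.2982 N (tension)
  F[3-4] = -463.0142 N (compression)
  Rx@0 = -2525.1100 N
  Ry@0 = +474.2850 N
  Ry@4 = +415.5050 N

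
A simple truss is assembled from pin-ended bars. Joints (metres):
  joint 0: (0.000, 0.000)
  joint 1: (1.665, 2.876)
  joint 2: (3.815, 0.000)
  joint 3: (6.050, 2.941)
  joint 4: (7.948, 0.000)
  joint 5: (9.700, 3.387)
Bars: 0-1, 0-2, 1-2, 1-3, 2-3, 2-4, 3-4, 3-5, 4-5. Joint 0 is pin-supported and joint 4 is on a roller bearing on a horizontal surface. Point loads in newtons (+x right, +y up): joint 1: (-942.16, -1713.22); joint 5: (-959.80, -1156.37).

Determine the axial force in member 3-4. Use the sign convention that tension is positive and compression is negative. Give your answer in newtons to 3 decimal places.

N=6 nodes, M=9 members, R=3 reactions → 2N=12, M+R=12
member 0 (0-1): L=3.3232, (cx,cy)=(0.5010,0.8654)
member 1 (0-2): L=3.8150, (cx,cy)=(1.0000,0.0000)
member 2 (1-2): L=3.5908, (cx,cy)=(0.5988,-0.8009)
member 3 (1-3): L=4.3855, (cx,cy)=(0.9999,0.0148)
member 4 (2-3): L=3.6939, (cx,cy)=(0.6051,0.7962)
member 5 (2-4): L=4.1330, (cx,cy)=(1.0000,0.0000)
member 6 (3-4): L=3.5003, (cx,cy)=(0.5422,-0.8402)
member 7 (3-5): L=3.6771, (cx,cy)=(0.9926,0.1213)
member 8 (4-5): L=3.8133, (cx,cy)=(0.4594,0.8882)
solve A·x = −loads:
  F[0-1] = -2136.9158 N (compression)
  F[0-2] = -831.3130 N (compression)
  F[1-2] = +165.7588 N (tension)
  F[1-3] = -227.7604 N (compression)
  F[2-3] = -166.7481 N (compression)
  F[2-4] = -631.1727 N (compression)
  F[3-4] = +105.8847 N (tension)
  F[3-5] = -388.9139 N (compression)
  F[4-5] = -1248.8072 N (compression)
  Rx@0 = +1901.9600 N
  Ry@0 = +1849.3578 N
  Ry@4 = +1020.2322 N

105.885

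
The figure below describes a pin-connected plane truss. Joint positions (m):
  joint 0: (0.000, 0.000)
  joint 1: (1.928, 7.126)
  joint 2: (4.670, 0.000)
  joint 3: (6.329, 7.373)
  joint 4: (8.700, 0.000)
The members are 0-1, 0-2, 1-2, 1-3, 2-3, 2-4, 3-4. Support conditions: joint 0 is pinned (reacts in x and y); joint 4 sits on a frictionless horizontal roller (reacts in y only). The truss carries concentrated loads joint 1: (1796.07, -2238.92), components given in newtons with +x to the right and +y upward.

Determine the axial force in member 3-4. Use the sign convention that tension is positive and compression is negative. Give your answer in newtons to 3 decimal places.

-2066.511

N=5 nodes, M=7 members, R=3 reactions → 2N=10, M+R=10
member 0 (0-1): L=7.3822, (cx,cy)=(0.2612,0.9653)
member 1 (0-2): L=4.6700, (cx,cy)=(1.0000,0.0000)
member 2 (1-2): L=7.6353, (cx,cy)=(0.3591,-0.9333)
member 3 (1-3): L=4.4079, (cx,cy)=(0.9984,0.0560)
member 4 (2-3): L=7.5573, (cx,cy)=(0.2195,0.9756)
member 5 (2-4): L=4.0300, (cx,cy)=(1.0000,0.0000)
member 6 (3-4): L=7.7449, (cx,cy)=(0.3061,-0.9520)
solve A·x = −loads:
  F[0-1] = -281.3952 N (compression)
  F[0-2] = +1869.5615 N (tension)
  F[1-2] = -2173.3965 N (compression)
  F[1-3] = -1090.7663 N (compression)
  F[2-3] = +2079.1275 N (tension)
  F[2-4] = +632.6390 N (tension)
  F[3-4] = -2066.5107 N (compression)
  Rx@0 = -1796.0700 N
  Ry@0 = +271.6289 N
  Ry@4 = +1967.2911 N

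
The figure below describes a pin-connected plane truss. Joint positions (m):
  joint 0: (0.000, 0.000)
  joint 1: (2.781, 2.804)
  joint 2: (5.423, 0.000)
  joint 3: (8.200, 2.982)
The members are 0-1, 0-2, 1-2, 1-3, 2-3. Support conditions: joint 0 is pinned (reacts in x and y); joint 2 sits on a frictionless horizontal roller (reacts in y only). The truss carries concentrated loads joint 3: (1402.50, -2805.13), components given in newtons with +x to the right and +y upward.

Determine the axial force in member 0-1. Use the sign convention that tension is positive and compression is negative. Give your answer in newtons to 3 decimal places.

N=4 nodes, M=5 members, R=3 reactions → 2N=8, M+R=8
member 0 (0-1): L=3.9492, (cx,cy)=(0.7042,0.7100)
member 1 (0-2): L=5.4230, (cx,cy)=(1.0000,0.0000)
member 2 (1-2): L=3.8526, (cx,cy)=(0.6858,-0.7278)
member 3 (1-3): L=5.4219, (cx,cy)=(0.9995,0.0328)
member 4 (2-3): L=4.0748, (cx,cy)=(0.6815,0.7318)
solve A·x = −loads:
  F[0-1] = +3109.3143 N (tension)
  F[0-2] = -787.0444 N (compression)
  F[1-2] = -2846.3348 N (compression)
  F[1-3] = +4143.7073 N (tension)
  F[2-3] = -4019.0096 N (compression)
  Rx@0 = -1402.5000 N
  Ry@0 = -2207.6528 N
  Ry@2 = +5012.7828 N

3109.314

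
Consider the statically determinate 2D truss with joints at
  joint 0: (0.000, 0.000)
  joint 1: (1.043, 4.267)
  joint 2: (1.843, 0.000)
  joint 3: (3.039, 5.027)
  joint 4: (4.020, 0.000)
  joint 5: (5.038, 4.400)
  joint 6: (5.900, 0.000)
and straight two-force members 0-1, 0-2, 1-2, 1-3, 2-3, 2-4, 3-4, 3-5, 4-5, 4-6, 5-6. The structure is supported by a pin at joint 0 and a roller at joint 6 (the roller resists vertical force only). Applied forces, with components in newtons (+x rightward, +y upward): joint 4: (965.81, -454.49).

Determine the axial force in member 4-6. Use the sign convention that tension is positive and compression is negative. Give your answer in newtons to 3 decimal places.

60.667

N=7 nodes, M=11 members, R=3 reactions → 2N=14, M+R=14
member 0 (0-1): L=4.3926, (cx,cy)=(0.2374,0.9714)
member 1 (0-2): L=1.8430, (cx,cy)=(1.0000,0.0000)
member 2 (1-2): L=4.3413, (cx,cy)=(0.1843,-0.9829)
member 3 (1-3): L=2.1358, (cx,cy)=(0.9345,0.3558)
member 4 (2-3): L=5.1673, (cx,cy)=(0.2315,0.9728)
member 5 (2-4): L=2.1770, (cx,cy)=(1.0000,0.0000)
member 6 (3-4): L=5.1218, (cx,cy)=(0.1915,-0.9815)
member 7 (3-5): L=2.0950, (cx,cy)=(0.9542,-0.2993)
member 8 (4-5): L=4.5162, (cx,cy)=(0.2254,0.9743)
member 9 (4-6): L=1.8800, (cx,cy)=(1.0000,0.0000)
member 10 (5-6): L=4.4836, (cx,cy)=(0.1923,-0.9813)
solve A·x = −loads:
  F[0-1] = -149.0841 N (compression)
  F[0-2] = +1001.2091 N (tension)
  F[1-2] = +124.7265 N (tension)
  F[1-3] = -62.4720 N (compression)
  F[2-3] = -126.0123 N (compression)
  F[2-4] = +1053.3592 N (tension)
  F[3-4] = +186.9752 N (tension)
  F[3-5] = -129.2870 N (compression)
  F[4-5] = +278.1344 N (tension)
  F[4-6] = +60.6671 N (tension)
  F[5-6] = -315.5561 N (compression)
  Rx@0 = -965.8100 N
  Ry@0 = +144.8205 N
  Ry@6 = +309.6695 N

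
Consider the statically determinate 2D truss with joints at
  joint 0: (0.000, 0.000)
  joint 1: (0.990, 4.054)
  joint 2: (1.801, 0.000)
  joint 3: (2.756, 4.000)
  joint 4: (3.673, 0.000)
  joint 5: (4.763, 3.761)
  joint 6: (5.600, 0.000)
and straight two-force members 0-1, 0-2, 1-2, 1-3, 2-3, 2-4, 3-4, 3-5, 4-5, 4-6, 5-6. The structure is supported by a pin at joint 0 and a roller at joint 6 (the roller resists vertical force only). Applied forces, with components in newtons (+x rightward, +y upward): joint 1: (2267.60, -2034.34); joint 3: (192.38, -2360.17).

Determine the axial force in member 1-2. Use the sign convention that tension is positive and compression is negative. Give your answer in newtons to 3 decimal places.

N=7 nodes, M=11 members, R=3 reactions → 2N=14, M+R=14
member 0 (0-1): L=4.1731, (cx,cy)=(0.2372,0.9715)
member 1 (0-2): L=1.8010, (cx,cy)=(1.0000,0.0000)
member 2 (1-2): L=4.1343, (cx,cy)=(0.1962,-0.9806)
member 3 (1-3): L=1.7668, (cx,cy)=(0.9995,-0.0306)
member 4 (2-3): L=4.1124, (cx,cy)=(0.2322,0.9727)
member 5 (2-4): L=1.8720, (cx,cy)=(1.0000,0.0000)
member 6 (3-4): L=4.1038, (cx,cy)=(0.2235,-0.9747)
member 7 (3-5): L=2.0212, (cx,cy)=(0.9930,-0.1182)
member 8 (4-5): L=3.9158, (cx,cy)=(0.2784,0.9605)
member 9 (4-6): L=1.9270, (cx,cy)=(1.0000,0.0000)
member 10 (5-6): L=3.8530, (cx,cy)=(0.2172,-0.9761)
solve A·x = −loads:
  F[0-1] = -1126.4901 N (compression)
  F[0-2] = +2727.2195 N (tension)
  F[1-2] = -885.0013 N (compression)
  F[1-3] = -2362.3389 N (compression)
  F[2-3] = +892.1973 N (tension)
  F[2-4] = +2346.4264 N (tension)
  F[3-4] = -3186.1002 N (compression)
  F[3-5] = -1646.0300 N (compression)
  F[4-5] = +3233.3318 N (tension)
  F[4-6] = +734.4453 N (tension)
  F[5-6] = -3380.9146 N (compression)
  Rx@0 = -2459.9800 N
  Ry@0 = +1094.3322 N
  Ry@6 = +3300.1778 N

-885.001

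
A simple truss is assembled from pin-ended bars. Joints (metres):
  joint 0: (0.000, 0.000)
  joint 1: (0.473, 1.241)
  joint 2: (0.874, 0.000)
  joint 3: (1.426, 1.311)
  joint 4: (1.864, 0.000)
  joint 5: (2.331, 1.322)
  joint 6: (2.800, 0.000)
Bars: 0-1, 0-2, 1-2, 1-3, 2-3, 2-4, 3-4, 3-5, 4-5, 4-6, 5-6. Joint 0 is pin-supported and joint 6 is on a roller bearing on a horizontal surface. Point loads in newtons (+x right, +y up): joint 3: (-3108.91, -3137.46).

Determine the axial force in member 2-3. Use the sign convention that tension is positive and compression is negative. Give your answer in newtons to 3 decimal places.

N=7 nodes, M=11 members, R=3 reactions → 2N=14, M+R=14
member 0 (0-1): L=1.3281, (cx,cy)=(0.3562,0.9344)
member 1 (0-2): L=0.8740, (cx,cy)=(1.0000,0.0000)
member 2 (1-2): L=1.3042, (cx,cy)=(0.3075,-0.9516)
member 3 (1-3): L=0.9556, (cx,cy)=(0.9973,0.0733)
member 4 (2-3): L=1.4225, (cx,cy)=(0.3881,0.9216)
member 5 (2-4): L=0.9900, (cx,cy)=(1.0000,0.0000)
member 6 (3-4): L=1.3822, (cx,cy)=(0.3169,-0.9485)
member 7 (3-5): L=0.9051, (cx,cy)=(0.9999,0.0122)
member 8 (4-5): L=1.4021, (cx,cy)=(0.3331,0.9429)
member 9 (4-6): L=0.9360, (cx,cy)=(1.0000,0.0000)
member 10 (5-6): L=1.4027, (cx,cy)=(0.3343,-0.9424)
solve A·x = −loads:
  F[0-1] = -3205.4179 N (compression)
  F[0-2] = -1967.2944 N (compression)
  F[1-2] = +2988.6610 N (tension)
  F[1-3] = -2066.0999 N (compression)
  F[2-3] = -3085.6895 N (compression)
  F[2-4] = +149.0622 N (tension)
  F[3-4] = -151.2513 N (compression)
  F[3-5] = -101.1413 N (compression)
  F[4-5] = +152.1445 N (tension)
  F[4-6] = +50.4574 N (tension)
  F[5-6] = -150.9126 N (compression)
  Rx@0 = +3108.9100 N
  Ry@0 = +2995.2325 N
  Ry@6 = +142.2275 N

-3085.689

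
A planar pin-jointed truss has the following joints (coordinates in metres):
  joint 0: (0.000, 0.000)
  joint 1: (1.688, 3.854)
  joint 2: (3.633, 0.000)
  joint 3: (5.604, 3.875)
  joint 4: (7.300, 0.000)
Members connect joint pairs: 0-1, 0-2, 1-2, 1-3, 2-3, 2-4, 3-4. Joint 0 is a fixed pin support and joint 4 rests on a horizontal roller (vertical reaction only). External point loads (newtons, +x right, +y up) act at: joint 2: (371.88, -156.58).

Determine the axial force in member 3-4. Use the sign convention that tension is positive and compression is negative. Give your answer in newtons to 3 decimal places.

N=5 nodes, M=7 members, R=3 reactions → 2N=10, M+R=10
member 0 (0-1): L=4.2075, (cx,cy)=(0.4012,0.9160)
member 1 (0-2): L=3.6330, (cx,cy)=(1.0000,0.0000)
member 2 (1-2): L=4.3170, (cx,cy)=(0.4505,-0.8928)
member 3 (1-3): L=3.9161, (cx,cy)=(1.0000,0.0054)
member 4 (2-3): L=4.3475, (cx,cy)=(0.4534,0.8913)
member 5 (2-4): L=3.6670, (cx,cy)=(1.0000,0.0000)
member 6 (3-4): L=4.2299, (cx,cy)=(0.4010,-0.9161)
solve A·x = −loads:
  F[0-1] = -85.8681 N (compression)
  F[0-2] = +406.3297 N (tension)
  F[1-2] = +87.6593 N (tension)
  F[1-3] = -73.9453 N (compression)
  F[2-3] = +87.8714 N (tension)
  F[2-4] = +34.1062 N (tension)
  F[3-4] = -85.0623 N (compression)
  Rx@0 = -371.8800 N
  Ry@0 = +78.6546 N
  Ry@4 = +77.9254 N

-85.062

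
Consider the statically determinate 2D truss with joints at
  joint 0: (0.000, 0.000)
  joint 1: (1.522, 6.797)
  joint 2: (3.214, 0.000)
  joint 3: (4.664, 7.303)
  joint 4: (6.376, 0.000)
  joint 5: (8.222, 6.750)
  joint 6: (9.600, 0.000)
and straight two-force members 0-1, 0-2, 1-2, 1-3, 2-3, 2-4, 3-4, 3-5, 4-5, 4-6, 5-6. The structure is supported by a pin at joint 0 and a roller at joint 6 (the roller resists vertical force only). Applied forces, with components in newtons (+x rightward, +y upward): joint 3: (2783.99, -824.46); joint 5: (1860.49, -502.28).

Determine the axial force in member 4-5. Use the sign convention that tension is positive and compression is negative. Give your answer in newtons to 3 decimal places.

N=7 nodes, M=11 members, R=3 reactions → 2N=14, M+R=14
member 0 (0-1): L=6.9653, (cx,cy)=(0.2185,0.9758)
member 1 (0-2): L=3.2140, (cx,cy)=(1.0000,0.0000)
member 2 (1-2): L=7.0044, (cx,cy)=(0.2416,-0.9704)
member 3 (1-3): L=3.1825, (cx,cy)=(0.9873,0.1590)
member 4 (2-3): L=7.4456, (cx,cy)=(0.1947,0.9809)
member 5 (2-4): L=3.1620, (cx,cy)=(1.0000,0.0000)
member 6 (3-4): L=7.5010, (cx,cy)=(0.2282,-0.9736)
member 7 (3-5): L=3.6007, (cx,cy)=(0.9881,-0.1536)
member 8 (4-5): L=6.9979, (cx,cy)=(0.2638,0.9646)
member 9 (4-6): L=3.2240, (cx,cy)=(1.0000,0.0000)
member 10 (5-6): L=6.8892, (cx,cy)=(0.2000,-0.9798)
solve A·x = −loads:
  F[0-1] = +3002.5702 N (tension)
  F[0-2] = +3988.3850 N (tension)
  F[1-2] = -2798.3615 N (compression)
  F[1-3] = +1349.2340 N (tension)
  F[2-3] = +2768.4966 N (tension)
  F[2-4] = +2773.2526 N (tension)
  F[3-4] = -3850.8498 N (compression)
  F[3-5] = -34.2637 N (compression)
  F[4-5] = +3886.8870 N (tension)
  F[4-6] = +869.0079 N (tension)
  F[5-6] = -4344.5492 N (compression)
  Rx@0 = -4644.4800 N
  Ry@0 = -2930.0115 N
  Ry@6 = +4256.7515 N

3886.887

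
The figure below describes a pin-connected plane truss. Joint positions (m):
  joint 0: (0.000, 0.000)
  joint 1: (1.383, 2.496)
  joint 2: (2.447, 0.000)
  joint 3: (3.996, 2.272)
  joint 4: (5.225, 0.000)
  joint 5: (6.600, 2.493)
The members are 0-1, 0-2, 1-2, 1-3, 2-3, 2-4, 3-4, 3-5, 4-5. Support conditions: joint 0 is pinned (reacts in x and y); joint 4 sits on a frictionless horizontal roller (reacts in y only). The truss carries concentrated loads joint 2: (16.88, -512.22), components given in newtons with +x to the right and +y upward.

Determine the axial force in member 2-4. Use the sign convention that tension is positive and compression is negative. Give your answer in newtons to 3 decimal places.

N=6 nodes, M=9 members, R=3 reactions → 2N=12, M+R=12
member 0 (0-1): L=2.8535, (cx,cy)=(0.4847,0.8747)
member 1 (0-2): L=2.4470, (cx,cy)=(1.0000,0.0000)
member 2 (1-2): L=2.7133, (cx,cy)=(0.3921,-0.9199)
member 3 (1-3): L=2.6226, (cx,cy)=(0.9963,-0.0854)
member 4 (2-3): L=2.7498, (cx,cy)=(0.5633,0.8262)
member 5 (2-4): L=2.7780, (cx,cy)=(1.0000,0.0000)
member 6 (3-4): L=2.5831, (cx,cy)=(0.4758,-0.8796)
member 7 (3-5): L=2.6134, (cx,cy)=(0.9964,0.0846)
member 8 (4-5): L=2.8470, (cx,cy)=(0.4830,0.8756)
solve A·x = −loads:
  F[0-1] = -311.3453 N (compression)
  F[0-2] = +167.7768 N (tension)
  F[1-2] = +321.8700 N (tension)
  F[1-3] = -278.1311 N (compression)
  F[2-3] = +261.5816 N (tension)
  F[2-4] = +129.7621 N (tension)
  F[3-4] = -272.7330 N (compression)
  F[3-5] = +0.0000 N (tension)
  F[4-5] = -0.0000 N (compression)
  Rx@0 = -16.8800 N
  Ry@0 = +272.3344 N
  Ry@4 = +239.8856 N

129.762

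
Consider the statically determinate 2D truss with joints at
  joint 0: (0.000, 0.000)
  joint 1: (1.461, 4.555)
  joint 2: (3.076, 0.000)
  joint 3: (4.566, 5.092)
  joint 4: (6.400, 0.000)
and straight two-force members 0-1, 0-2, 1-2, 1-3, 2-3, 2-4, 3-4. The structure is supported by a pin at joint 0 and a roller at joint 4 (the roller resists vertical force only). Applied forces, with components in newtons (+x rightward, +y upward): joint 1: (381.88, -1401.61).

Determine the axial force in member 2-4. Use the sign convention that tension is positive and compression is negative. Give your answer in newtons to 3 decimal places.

N=5 nodes, M=7 members, R=3 reactions → 2N=10, M+R=10
member 0 (0-1): L=4.7836, (cx,cy)=(0.3054,0.9522)
member 1 (0-2): L=3.0760, (cx,cy)=(1.0000,0.0000)
member 2 (1-2): L=4.8328, (cx,cy)=(0.3342,-0.9425)
member 3 (1-3): L=3.1511, (cx,cy)=(0.9854,0.1704)
member 4 (2-3): L=5.3055, (cx,cy)=(0.2808,0.9598)
member 5 (2-4): L=3.3240, (cx,cy)=(1.0000,0.0000)
member 6 (3-4): L=5.4122, (cx,cy)=(0.3389,-0.9408)
solve A·x = −loads:
  F[0-1] = -850.4963 N (compression)
  F[0-2] = +641.6389 N (tension)
  F[1-2] = -702.5069 N (compression)
  F[1-3] = -412.9205 N (compression)
  F[2-3] = +689.8857 N (tension)
  F[2-4] = +213.1331 N (tension)
  F[3-4] = -628.9648 N (compression)
  Rx@0 = -381.8800 N
  Ry@0 = +809.8576 N
  Ry@4 = +591.7524 N

213.133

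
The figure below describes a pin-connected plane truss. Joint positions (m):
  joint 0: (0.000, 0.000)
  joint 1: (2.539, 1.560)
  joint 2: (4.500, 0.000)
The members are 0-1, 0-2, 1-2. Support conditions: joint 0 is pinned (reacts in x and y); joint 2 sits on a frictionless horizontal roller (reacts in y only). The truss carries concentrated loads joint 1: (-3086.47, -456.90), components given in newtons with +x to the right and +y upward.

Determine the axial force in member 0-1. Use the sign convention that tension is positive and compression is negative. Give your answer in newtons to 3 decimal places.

N=3 nodes, M=3 members, R=3 reactions → 2N=6, M+R=6
member 0 (0-1): L=2.9800, (cx,cy)=(0.8520,0.5235)
member 1 (0-2): L=4.5000, (cx,cy)=(1.0000,0.0000)
member 2 (1-2): L=2.5058, (cx,cy)=(0.7826,-0.6226)
solve A·x = −loads:
  F[0-1] = -2424.2361 N (compression)
  F[0-2] = -1020.9558 N (compression)
  F[1-2] = +1304.6043 N (tension)
  Rx@0 = +3086.4700 N
  Ry@0 = +1269.0831 N
  Ry@2 = -812.1831 N

-2424.236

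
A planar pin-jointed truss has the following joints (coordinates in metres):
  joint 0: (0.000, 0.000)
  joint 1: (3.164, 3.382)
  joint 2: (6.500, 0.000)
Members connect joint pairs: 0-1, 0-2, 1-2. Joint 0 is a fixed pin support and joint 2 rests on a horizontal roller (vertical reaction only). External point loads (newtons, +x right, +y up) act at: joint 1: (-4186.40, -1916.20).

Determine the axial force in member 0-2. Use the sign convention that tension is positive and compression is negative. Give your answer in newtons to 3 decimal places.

N=3 nodes, M=3 members, R=3 reactions → 2N=6, M+R=6
member 0 (0-1): L=4.6313, (cx,cy)=(0.6832,0.7303)
member 1 (0-2): L=6.5000, (cx,cy)=(1.0000,0.0000)
member 2 (1-2): L=4.7505, (cx,cy)=(0.7022,-0.7119)
solve A·x = −loads:
  F[0-1] = -4329.5672 N (compression)
  F[0-2] = -1228.5288 N (compression)
  F[1-2] = +1749.4216 N (tension)
  Rx@0 = +4186.4000 N
  Ry@0 = +3161.6689 N
  Ry@2 = -1245.4689 N

-1228.529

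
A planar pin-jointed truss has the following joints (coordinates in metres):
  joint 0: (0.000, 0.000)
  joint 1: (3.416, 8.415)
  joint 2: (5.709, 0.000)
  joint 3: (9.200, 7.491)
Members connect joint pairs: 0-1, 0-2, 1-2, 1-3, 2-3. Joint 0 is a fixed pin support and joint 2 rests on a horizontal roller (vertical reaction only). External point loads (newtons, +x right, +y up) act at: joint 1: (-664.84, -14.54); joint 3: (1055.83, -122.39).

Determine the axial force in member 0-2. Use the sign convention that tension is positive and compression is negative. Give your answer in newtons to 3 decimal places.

198.399

N=4 nodes, M=5 members, R=3 reactions → 2N=8, M+R=8
member 0 (0-1): L=9.0819, (cx,cy)=(0.3761,0.9266)
member 1 (0-2): L=5.7090, (cx,cy)=(1.0000,0.0000)
member 2 (1-2): L=8.7218, (cx,cy)=(0.2629,-0.9648)
member 3 (1-3): L=5.8573, (cx,cy)=(0.9875,-0.1578)
member 4 (2-3): L=8.2645, (cx,cy)=(0.4224,0.9064)
solve A·x = −loads:
  F[0-1] = +512.0297 N (tension)
  F[0-2] = +198.3993 N (tension)
  F[1-2] = -678.2936 N (compression)
  F[1-3] = +1048.8900 N (tension)
  F[2-3] = +47.5209 N (tension)
  Rx@0 = -390.9900 N
  Ry@0 = -474.4294 N
  Ry@2 = +611.3594 N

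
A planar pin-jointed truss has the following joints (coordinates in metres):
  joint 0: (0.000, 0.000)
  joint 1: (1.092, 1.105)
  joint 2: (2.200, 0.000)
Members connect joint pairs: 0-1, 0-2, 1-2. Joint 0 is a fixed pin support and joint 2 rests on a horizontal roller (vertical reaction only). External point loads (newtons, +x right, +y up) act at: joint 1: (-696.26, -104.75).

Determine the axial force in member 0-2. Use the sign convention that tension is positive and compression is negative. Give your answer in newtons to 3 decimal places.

N=3 nodes, M=3 members, R=3 reactions → 2N=6, M+R=6
member 0 (0-1): L=1.5535, (cx,cy)=(0.7029,0.7113)
member 1 (0-2): L=2.2000, (cx,cy)=(1.0000,0.0000)
member 2 (1-2): L=1.5648, (cx,cy)=(0.7081,-0.7061)
solve A·x = −loads:
  F[0-1] = -565.8380 N (compression)
  F[0-2] = -298.5266 N (compression)
  F[1-2] = +421.6092 N (tension)
  Rx@0 = +696.2600 N
  Ry@0 = +402.4683 N
  Ry@2 = -297.7183 N

-298.527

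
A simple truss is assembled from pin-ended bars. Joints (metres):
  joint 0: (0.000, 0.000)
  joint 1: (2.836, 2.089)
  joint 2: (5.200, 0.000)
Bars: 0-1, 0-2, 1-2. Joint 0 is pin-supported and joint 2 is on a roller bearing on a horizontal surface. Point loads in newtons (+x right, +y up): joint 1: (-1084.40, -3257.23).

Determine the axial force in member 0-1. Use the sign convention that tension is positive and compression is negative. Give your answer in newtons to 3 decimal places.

N=3 nodes, M=3 members, R=3 reactions → 2N=6, M+R=6
member 0 (0-1): L=3.5223, (cx,cy)=(0.8051,0.5931)
member 1 (0-2): L=5.2000, (cx,cy)=(1.0000,0.0000)
member 2 (1-2): L=3.1547, (cx,cy)=(0.7493,-0.6622)
solve A·x = −loads:
  F[0-1] = -3231.3447 N (compression)
  F[0-2] = +1517.3126 N (tension)
  F[1-2] = -2024.8454 N (compression)
  Rx@0 = +1084.4000 N
  Ry@0 = +1916.4237 N
  Ry@2 = +1340.8063 N

-3231.345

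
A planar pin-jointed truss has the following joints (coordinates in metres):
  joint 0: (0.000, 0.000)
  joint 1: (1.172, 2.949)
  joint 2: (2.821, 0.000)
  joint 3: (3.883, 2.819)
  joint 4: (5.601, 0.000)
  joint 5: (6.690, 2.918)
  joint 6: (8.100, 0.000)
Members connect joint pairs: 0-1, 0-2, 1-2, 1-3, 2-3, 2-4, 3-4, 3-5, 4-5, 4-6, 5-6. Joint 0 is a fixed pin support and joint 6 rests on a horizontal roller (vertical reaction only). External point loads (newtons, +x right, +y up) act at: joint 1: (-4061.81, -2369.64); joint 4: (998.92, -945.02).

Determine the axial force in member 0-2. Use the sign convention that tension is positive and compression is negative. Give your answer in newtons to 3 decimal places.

-1553.824

N=7 nodes, M=11 members, R=3 reactions → 2N=14, M+R=14
member 0 (0-1): L=3.1734, (cx,cy)=(0.3693,0.9293)
member 1 (0-2): L=2.8210, (cx,cy)=(1.0000,0.0000)
member 2 (1-2): L=3.3787, (cx,cy)=(0.4881,-0.8728)
member 3 (1-3): L=2.7141, (cx,cy)=(0.9989,-0.0479)
member 4 (2-3): L=3.0124, (cx,cy)=(0.3525,0.9358)
member 5 (2-4): L=2.7800, (cx,cy)=(1.0000,0.0000)
member 6 (3-4): L=3.3013, (cx,cy)=(0.5204,-0.8539)
member 7 (3-5): L=2.8087, (cx,cy)=(0.9994,0.0352)
member 8 (4-5): L=3.1146, (cx,cy)=(0.3496,0.9369)
member 9 (4-6): L=2.4990, (cx,cy)=(1.0000,0.0000)
member 10 (5-6): L=3.2408, (cx,cy)=(0.4351,-0.9004)
solve A·x = −loads:
  F[0-1] = -4086.0093 N (compression)
  F[0-2] = -1553.8240 N (compression)
  F[1-2] = +1536.4524 N (tension)
  F[1-3] = +1804.9446 N (tension)
  F[2-3] = -1433.0437 N (compression)
  F[2-4] = -298.7451 N (compression)
  F[3-4] = +1688.9880 N (tension)
  F[3-5] = +418.9624 N (tension)
  F[4-5] = -530.7355 N (compression)
  F[4-6] = -233.1329 N (compression)
  F[5-6] = +535.8430 N (tension)
  Rx@0 = +3062.8900 N
  Ry@0 = +3797.1295 N
  Ry@6 = -482.4695 N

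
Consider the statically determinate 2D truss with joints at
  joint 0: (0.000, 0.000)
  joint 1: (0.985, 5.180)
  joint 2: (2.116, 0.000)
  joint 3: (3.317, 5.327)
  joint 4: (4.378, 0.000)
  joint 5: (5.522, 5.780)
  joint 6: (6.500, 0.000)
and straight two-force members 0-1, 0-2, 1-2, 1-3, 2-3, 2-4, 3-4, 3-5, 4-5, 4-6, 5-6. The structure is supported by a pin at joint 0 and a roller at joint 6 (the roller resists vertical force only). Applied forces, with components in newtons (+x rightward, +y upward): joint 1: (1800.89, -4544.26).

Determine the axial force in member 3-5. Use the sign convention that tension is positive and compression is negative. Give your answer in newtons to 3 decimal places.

N=7 nodes, M=11 members, R=3 reactions → 2N=14, M+R=14
member 0 (0-1): L=5.2728, (cx,cy)=(0.1868,0.9824)
member 1 (0-2): L=2.1160, (cx,cy)=(1.0000,0.0000)
member 2 (1-2): L=5.3020, (cx,cy)=(0.2133,-0.9770)
member 3 (1-3): L=2.3366, (cx,cy)=(0.9980,0.0629)
member 4 (2-3): L=5.4607, (cx,cy)=(0.2199,0.9755)
member 5 (2-4): L=2.2620, (cx,cy)=(1.0000,0.0000)
member 6 (3-4): L=5.4316, (cx,cy)=(0.1953,-0.9807)
member 7 (3-5): L=2.2511, (cx,cy)=(0.9795,0.2012)
member 8 (4-5): L=5.8921, (cx,cy)=(0.1942,0.9810)
member 9 (4-6): L=2.1220, (cx,cy)=(1.0000,0.0000)
member 10 (5-6): L=5.8622, (cx,cy)=(0.1668,-0.9860)
solve A·x = −loads:
  F[0-1] = -2463.8308 N (compression)
  F[0-2] = +2261.1510 N (tension)
  F[1-2] = -2288.2331 N (compression)
  F[1-3] = -1776.5571 N (compression)
  F[2-3] = +2291.6790 N (tension)
  F[2-4] = +1269.0179 N (tension)
  F[3-4] = -2335.7711 N (compression)
  F[3-5] = -829.7295 N (compression)
  F[4-5] = +2335.2134 N (tension)
  F[4-6] = +359.3559 N (tension)
  F[5-6] = -2153.9887 N (compression)
  Rx@0 = -1800.8900 N
  Ry@0 = +2420.4590 N
  Ry@6 = +2123.8010 N

-829.730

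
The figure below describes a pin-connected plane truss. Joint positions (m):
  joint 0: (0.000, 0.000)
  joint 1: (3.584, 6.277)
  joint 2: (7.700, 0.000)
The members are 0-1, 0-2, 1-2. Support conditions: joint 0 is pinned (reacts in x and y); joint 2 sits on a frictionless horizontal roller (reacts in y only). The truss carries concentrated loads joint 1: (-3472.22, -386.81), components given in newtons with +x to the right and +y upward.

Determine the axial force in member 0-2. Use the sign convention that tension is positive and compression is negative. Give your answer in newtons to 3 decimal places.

-1738.001

N=3 nodes, M=3 members, R=3 reactions → 2N=6, M+R=6
member 0 (0-1): L=7.2281, (cx,cy)=(0.4958,0.8684)
member 1 (0-2): L=7.7000, (cx,cy)=(1.0000,0.0000)
member 2 (1-2): L=7.5061, (cx,cy)=(0.5484,-0.8362)
solve A·x = −loads:
  F[0-1] = -3497.5317 N (compression)
  F[0-2] = -1738.0007 N (compression)
  F[1-2] = +3169.5048 N (tension)
  Rx@0 = +3472.2200 N
  Ry@0 = +3037.3032 N
  Ry@2 = -2650.4932 N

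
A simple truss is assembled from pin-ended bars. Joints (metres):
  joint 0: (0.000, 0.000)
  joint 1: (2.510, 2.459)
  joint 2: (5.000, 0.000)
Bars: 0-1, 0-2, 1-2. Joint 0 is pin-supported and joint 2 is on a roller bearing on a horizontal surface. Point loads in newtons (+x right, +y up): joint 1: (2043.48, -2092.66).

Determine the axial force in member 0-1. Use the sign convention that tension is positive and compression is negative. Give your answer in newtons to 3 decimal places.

N=3 nodes, M=3 members, R=3 reactions → 2N=6, M+R=6
member 0 (0-1): L=3.5138, (cx,cy)=(0.7143,0.6998)
member 1 (0-2): L=5.0000, (cx,cy)=(1.0000,0.0000)
member 2 (1-2): L=3.4995, (cx,cy)=(0.7115,-0.7027)
solve A·x = −loads:
  F[0-1] = -53.1017 N (compression)
  F[0-2] = +2081.4119 N (tension)
  F[1-2] = -2925.2950 N (compression)
  Rx@0 = -2043.4800 N
  Ry@0 = +37.1612 N
  Ry@2 = +2055.4988 N

-53.102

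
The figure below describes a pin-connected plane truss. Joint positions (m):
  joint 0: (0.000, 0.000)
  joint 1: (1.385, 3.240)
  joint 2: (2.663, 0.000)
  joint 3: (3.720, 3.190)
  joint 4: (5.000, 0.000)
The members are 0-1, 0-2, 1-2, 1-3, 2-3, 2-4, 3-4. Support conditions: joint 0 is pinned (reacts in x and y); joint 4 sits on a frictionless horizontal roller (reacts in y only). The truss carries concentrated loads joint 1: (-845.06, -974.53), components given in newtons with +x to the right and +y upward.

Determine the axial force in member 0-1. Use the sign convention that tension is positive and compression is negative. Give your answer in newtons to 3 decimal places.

N=5 nodes, M=7 members, R=3 reactions → 2N=10, M+R=10
member 0 (0-1): L=3.5236, (cx,cy)=(0.3931,0.9195)
member 1 (0-2): L=2.6630, (cx,cy)=(1.0000,0.0000)
member 2 (1-2): L=3.4829, (cx,cy)=(0.3669,-0.9302)
member 3 (1-3): L=2.3355, (cx,cy)=(0.9998,-0.0214)
member 4 (2-3): L=3.3606, (cx,cy)=(0.3145,0.9492)
member 5 (2-4): L=2.3370, (cx,cy)=(1.0000,0.0000)
member 6 (3-4): L=3.4372, (cx,cy)=(0.3724,-0.9281)
solve A·x = −loads:
  F[0-1] = -1361.7926 N (compression)
  F[0-2] = -309.7900 N (compression)
  F[1-2] = +293.8239 N (tension)
  F[1-3] = +202.0231 N (tension)
  F[2-3] = -287.9430 N (compression)
  F[2-4] = -111.4098 N (compression)
  F[3-4] = +299.1721 N (tension)
  Rx@0 = +845.0600 N
  Ry@0 = +1252.1841 N
  Ry@4 = -277.6541 N

-1361.793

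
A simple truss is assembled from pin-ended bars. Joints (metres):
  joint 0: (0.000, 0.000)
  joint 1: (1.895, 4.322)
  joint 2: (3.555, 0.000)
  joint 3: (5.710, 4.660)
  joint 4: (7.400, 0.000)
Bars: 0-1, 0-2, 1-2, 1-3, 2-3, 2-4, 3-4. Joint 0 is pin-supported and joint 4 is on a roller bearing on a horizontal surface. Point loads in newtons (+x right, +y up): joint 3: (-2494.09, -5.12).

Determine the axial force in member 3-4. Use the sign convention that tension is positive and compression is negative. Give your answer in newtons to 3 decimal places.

N=5 nodes, M=7 members, R=3 reactions → 2N=10, M+R=10
member 0 (0-1): L=4.7192, (cx,cy)=(0.4016,0.9158)
member 1 (0-2): L=3.5550, (cx,cy)=(1.0000,0.0000)
member 2 (1-2): L=4.6298, (cx,cy)=(0.3585,-0.9335)
member 3 (1-3): L=3.8299, (cx,cy)=(0.9961,0.0883)
member 4 (2-3): L=5.1342, (cx,cy)=(0.4197,0.9076)
member 5 (2-4): L=3.8450, (cx,cy)=(1.0000,0.0000)
member 6 (3-4): L=4.9570, (cx,cy)=(0.3409,-0.9401)
solve A·x = −loads:
  F[0-1] = -1716.2154 N (compression)
  F[0-2] = -1804.9397 N (compression)
  F[1-2] = +1565.0555 N (tension)
  F[1-3] = -1255.1904 N (compression)
  F[2-3] = -1609.6579 N (compression)
  F[2-4] = -568.1635 N (compression)
  F[3-4] = +1666.4957 N (tension)
  Rx@0 = +2494.0900 N
  Ry@0 = +1571.7719 N
  Ry@4 = -1566.6519 N

1666.496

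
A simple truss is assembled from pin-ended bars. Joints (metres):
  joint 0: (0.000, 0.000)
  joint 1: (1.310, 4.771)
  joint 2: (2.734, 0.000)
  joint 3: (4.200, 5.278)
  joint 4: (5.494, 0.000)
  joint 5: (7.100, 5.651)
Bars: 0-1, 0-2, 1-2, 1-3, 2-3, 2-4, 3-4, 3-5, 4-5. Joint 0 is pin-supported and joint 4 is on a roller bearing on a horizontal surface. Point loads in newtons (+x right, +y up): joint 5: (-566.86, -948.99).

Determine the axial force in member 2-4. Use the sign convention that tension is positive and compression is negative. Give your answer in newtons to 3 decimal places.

-323.636

N=6 nodes, M=9 members, R=3 reactions → 2N=12, M+R=12
member 0 (0-1): L=4.9476, (cx,cy)=(0.2648,0.9643)
member 1 (0-2): L=2.7340, (cx,cy)=(1.0000,0.0000)
member 2 (1-2): L=4.9790, (cx,cy)=(0.2860,-0.9582)
member 3 (1-3): L=2.9341, (cx,cy)=(0.9850,0.1728)
member 4 (2-3): L=5.4778, (cx,cy)=(0.2676,0.9635)
member 5 (2-4): L=2.7600, (cx,cy)=(1.0000,0.0000)
member 6 (3-4): L=5.4343, (cx,cy)=(0.2381,-0.9712)
member 7 (3-5): L=2.9239, (cx,cy)=(0.9918,0.1276)
member 8 (4-5): L=5.8748, (cx,cy)=(0.2734,0.9619)
solve A·x = −loads:
  F[0-1] = -316.9637 N (compression)
  F[0-2] = -482.9356 N (compression)
  F[1-2] = +288.5039 N (tension)
  F[1-3] = -168.9790 N (compression)
  F[2-3] = -286.9186 N (compression)
  F[2-4] = -323.6362 N (compression)
  F[3-4] = +273.8574 N (tension)
  F[3-5] = -310.9746 N (compression)
  F[4-5] = -945.3281 N (compression)
  Rx@0 = +566.8600 N
  Ry@0 = +305.6512 N
  Ry@4 = +643.3388 N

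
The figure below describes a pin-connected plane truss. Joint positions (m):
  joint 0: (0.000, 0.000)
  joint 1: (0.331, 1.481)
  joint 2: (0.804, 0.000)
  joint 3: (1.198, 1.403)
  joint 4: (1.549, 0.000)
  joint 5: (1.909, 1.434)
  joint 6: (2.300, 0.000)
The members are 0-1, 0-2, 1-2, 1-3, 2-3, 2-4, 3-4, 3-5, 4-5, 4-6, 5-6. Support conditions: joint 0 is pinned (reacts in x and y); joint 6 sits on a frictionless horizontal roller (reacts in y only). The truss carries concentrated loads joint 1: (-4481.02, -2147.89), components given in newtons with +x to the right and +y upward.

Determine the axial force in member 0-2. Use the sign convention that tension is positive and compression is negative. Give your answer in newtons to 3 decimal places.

-3425.180

N=7 nodes, M=11 members, R=3 reactions → 2N=14, M+R=14
member 0 (0-1): L=1.5175, (cx,cy)=(0.2181,0.9759)
member 1 (0-2): L=0.8040, (cx,cy)=(1.0000,0.0000)
member 2 (1-2): L=1.5547, (cx,cy)=(0.3042,-0.9526)
member 3 (1-3): L=0.8705, (cx,cy)=(0.9960,-0.0896)
member 4 (2-3): L=1.4573, (cx,cy)=(0.2704,0.9628)
member 5 (2-4): L=0.7450, (cx,cy)=(1.0000,0.0000)
member 6 (3-4): L=1.4462, (cx,cy)=(0.2427,-0.9701)
member 7 (3-5): L=0.7117, (cx,cy)=(0.9991,0.0436)
member 8 (4-5): L=1.4785, (cx,cy)=(0.2435,0.9699)
member 9 (4-6): L=0.7510, (cx,cy)=(1.0000,0.0000)
member 10 (5-6): L=1.4864, (cx,cy)=(0.2631,-0.9648)
solve A·x = −loads:
  F[0-1] = -4840.7190 N (compression)
  F[0-2] = -3425.1797 N (compression)
  F[1-2] = +2451.4369 N (tension)
  F[1-3] = +2690.1784 N (tension)
  F[2-3] = -2425.5635 N (compression)
  F[2-4] = -2023.5625 N (compression)
  F[3-4] = +2716.9888 N (tension)
  F[3-5] = +1365.4499 N (tension)
  F[4-5] = -2717.5448 N (compression)
  F[4-6] = -702.4579 N (compression)
  F[5-6] = +2670.3286 N (tension)
  Rx@0 = +4481.0200 N
  Ry@0 = +4724.1678 N
  Ry@6 = -2576.2778 N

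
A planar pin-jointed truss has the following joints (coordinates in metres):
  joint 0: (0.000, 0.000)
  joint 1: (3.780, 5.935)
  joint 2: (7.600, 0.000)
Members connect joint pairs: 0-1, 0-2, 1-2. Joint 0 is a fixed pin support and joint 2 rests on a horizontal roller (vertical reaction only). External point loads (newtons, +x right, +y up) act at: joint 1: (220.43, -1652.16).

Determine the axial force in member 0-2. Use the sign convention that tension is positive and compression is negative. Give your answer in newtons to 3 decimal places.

639.694

N=3 nodes, M=3 members, R=3 reactions → 2N=6, M+R=6
member 0 (0-1): L=7.0365, (cx,cy)=(0.5372,0.8435)
member 1 (0-2): L=7.6000, (cx,cy)=(1.0000,0.0000)
member 2 (1-2): L=7.0581, (cx,cy)=(0.5412,-0.8409)
solve A·x = −loads:
  F[0-1] = -780.4662 N (compression)
  F[0-2] = +639.6943 N (tension)
  F[1-2] = -1181.9423 N (compression)
  Rx@0 = -220.4300 N
  Ry@0 = +658.2894 N
  Ry@2 = +993.8706 N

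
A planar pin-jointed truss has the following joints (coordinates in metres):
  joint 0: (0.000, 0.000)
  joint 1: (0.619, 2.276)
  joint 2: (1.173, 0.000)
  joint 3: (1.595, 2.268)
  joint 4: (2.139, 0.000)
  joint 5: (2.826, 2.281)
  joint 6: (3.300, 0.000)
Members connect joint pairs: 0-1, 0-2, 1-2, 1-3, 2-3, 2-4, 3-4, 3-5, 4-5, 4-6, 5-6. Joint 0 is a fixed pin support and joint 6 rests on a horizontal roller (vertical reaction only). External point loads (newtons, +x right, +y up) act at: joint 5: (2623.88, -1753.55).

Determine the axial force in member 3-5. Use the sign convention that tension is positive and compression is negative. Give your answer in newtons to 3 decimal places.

1469.313

N=7 nodes, M=11 members, R=3 reactions → 2N=14, M+R=14
member 0 (0-1): L=2.3587, (cx,cy)=(0.2624,0.9649)
member 1 (0-2): L=1.1730, (cx,cy)=(1.0000,0.0000)
member 2 (1-2): L=2.3425, (cx,cy)=(0.2365,-0.9716)
member 3 (1-3): L=0.9760, (cx,cy)=(1.0000,-0.0082)
member 4 (2-3): L=2.3069, (cx,cy)=(0.1829,0.9831)
member 5 (2-4): L=0.9660, (cx,cy)=(1.0000,0.0000)
member 6 (3-4): L=2.3323, (cx,cy)=(0.2332,-0.9724)
member 7 (3-5): L=1.2311, (cx,cy)=(0.9999,0.0106)
member 8 (4-5): L=2.3822, (cx,cy)=(0.2884,0.9575)
member 9 (4-6): L=1.1610, (cx,cy)=(1.0000,0.0000)
member 10 (5-6): L=2.3297, (cx,cy)=(0.2035,-0.9791)
solve A·x = −loads:
  F[0-1] = +1618.5139 N (tension)
  F[0-2] = +2199.1241 N (tension)
  F[1-2] = -1614.1887 N (compression)
  F[1-3] = +806.5452 N (tension)
  F[2-3] = +1595.3136 N (tension)
  F[2-4] = +1525.5354 N (tension)
  F[3-4] = -1590.1265 N (compression)
  F[3-5] = +1469.3128 N (tension)
  F[4-5] = +1614.8784 N (tension)
  F[4-6] = +688.9383 N (tension)
  F[5-6] = -3386.1595 N (compression)
  Rx@0 = -2623.8800 N
  Ry@0 = -1561.7841 N
  Ry@6 = +3315.3341 N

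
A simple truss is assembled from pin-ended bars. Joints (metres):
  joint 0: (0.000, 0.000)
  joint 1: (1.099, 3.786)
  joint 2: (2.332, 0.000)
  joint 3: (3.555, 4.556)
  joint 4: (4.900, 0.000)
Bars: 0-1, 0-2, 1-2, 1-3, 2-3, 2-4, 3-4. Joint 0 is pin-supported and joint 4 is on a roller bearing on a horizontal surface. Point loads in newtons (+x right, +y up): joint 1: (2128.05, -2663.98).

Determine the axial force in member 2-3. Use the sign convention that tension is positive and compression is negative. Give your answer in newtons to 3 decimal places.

N=5 nodes, M=7 members, R=3 reactions → 2N=10, M+R=10
member 0 (0-1): L=3.9423, (cx,cy)=(0.2788,0.9604)
member 1 (0-2): L=2.3320, (cx,cy)=(1.0000,0.0000)
member 2 (1-2): L=3.9817, (cx,cy)=(0.3097,-0.9508)
member 3 (1-3): L=2.5739, (cx,cy)=(0.9542,0.2992)
member 4 (2-3): L=4.7173, (cx,cy)=(0.2593,0.9658)
member 5 (2-4): L=2.5680, (cx,cy)=(1.0000,0.0000)
member 6 (3-4): L=4.7504, (cx,cy)=(0.2831,-0.9591)
solve A·x = −loads:
  F[0-1] = -439.6729 N (compression)
  F[0-2] = +2250.6187 N (tension)
  F[1-2] = -2812.5378 N (compression)
  F[1-3] = -1445.8908 N (compression)
  F[2-3] = +2768.9661 N (tension)
  F[2-4] = +661.7946 N (tension)
  F[3-4] = -2337.3825 N (compression)
  Rx@0 = -2128.0500 N
  Ry@0 = +422.2430 N
  Ry@4 = +2241.7370 N

2768.966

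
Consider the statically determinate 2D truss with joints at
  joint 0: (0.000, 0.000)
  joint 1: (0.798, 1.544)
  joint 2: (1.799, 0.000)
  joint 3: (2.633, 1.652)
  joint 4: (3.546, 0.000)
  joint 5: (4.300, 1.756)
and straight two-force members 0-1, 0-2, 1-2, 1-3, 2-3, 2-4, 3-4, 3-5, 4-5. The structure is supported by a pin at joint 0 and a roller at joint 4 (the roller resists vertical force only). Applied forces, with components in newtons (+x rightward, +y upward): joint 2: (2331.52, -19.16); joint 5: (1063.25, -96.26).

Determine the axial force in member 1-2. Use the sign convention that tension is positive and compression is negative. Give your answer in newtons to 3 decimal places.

N=6 nodes, M=9 members, R=3 reactions → 2N=12, M+R=12
member 0 (0-1): L=1.7380, (cx,cy)=(0.4591,0.8884)
member 1 (0-2): L=1.7990, (cx,cy)=(1.0000,0.0000)
member 2 (1-2): L=1.8401, (cx,cy)=(0.5440,-0.8391)
member 3 (1-3): L=1.8382, (cx,cy)=(0.9983,0.0588)
member 4 (2-3): L=1.8506, (cx,cy)=(0.4507,0.8927)
member 5 (2-4): L=1.7470, (cx,cy)=(1.0000,0.0000)
member 6 (3-4): L=1.8875, (cx,cy)=(0.4837,-0.8752)
member 7 (3-5): L=1.6702, (cx,cy)=(0.9981,0.0623)
member 8 (4-5): L=1.9110, (cx,cy)=(0.3946,0.9189)
solve A·x = −loads:
  F[0-1] = +605.1086 N (tension)
  F[0-2] = +3116.9398 N (tension)
  F[1-2] = -598.3250 N (compression)
  F[1-3] = +604.3599 N (tension)
  F[2-3] = +583.8611 N (tension)
  F[2-4] = +196.8062 N (tension)
  F[3-4] = -555.1768 N (compression)
  F[3-5] = +1137.1936 N (tension)
  F[4-5] = -181.8193 N (compression)
  Rx@0 = -3394.7700 N
  Ry@0 = -537.5563 N
  Ry@4 = +652.9763 N

-598.325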